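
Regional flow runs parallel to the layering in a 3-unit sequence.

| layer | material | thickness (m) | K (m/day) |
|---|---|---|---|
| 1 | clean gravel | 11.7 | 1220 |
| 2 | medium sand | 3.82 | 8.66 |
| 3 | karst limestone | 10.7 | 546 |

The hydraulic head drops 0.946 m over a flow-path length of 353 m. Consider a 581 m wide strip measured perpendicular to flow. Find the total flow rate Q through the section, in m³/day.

Flow is parallel to layering, so each bed carries its own Darcy discharge and the transmissivities add.
Σ(K_i·b_i) = 1220×11.7 + 8.66×3.82 + 546×10.7 = 20149 m²/day.
Hydraulic gradient i = Δh / L = 0.946 / 353 = 0.002680.
Q = Σ(K_i·b_i) · W · i = 20149 × 581 × 0.002680 = 31373 m³/day.

31400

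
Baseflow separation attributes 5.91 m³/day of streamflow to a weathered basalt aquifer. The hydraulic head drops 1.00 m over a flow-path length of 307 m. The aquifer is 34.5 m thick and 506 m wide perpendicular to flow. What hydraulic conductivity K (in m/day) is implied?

0.104

Cross-sectional area A = 506 × 34.5 = 17457 m².
Hydraulic gradient i = Δh / L = 1.00 / 307 = 0.003257.
From Q = K·A·i, K = Q / (A·i) = 5.91 / (17457 × 0.003257) = 0.1039 m/day.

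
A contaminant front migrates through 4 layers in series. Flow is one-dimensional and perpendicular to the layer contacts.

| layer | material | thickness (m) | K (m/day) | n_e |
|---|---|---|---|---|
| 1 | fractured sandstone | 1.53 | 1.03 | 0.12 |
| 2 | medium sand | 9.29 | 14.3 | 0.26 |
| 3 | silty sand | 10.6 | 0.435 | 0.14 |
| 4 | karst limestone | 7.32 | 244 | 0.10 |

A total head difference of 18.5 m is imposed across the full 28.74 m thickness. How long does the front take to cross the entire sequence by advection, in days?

6.91

With flow normal to the layers, continuity requires the same specific discharge q through every layer.
Σ(b_i/K_i) = 1.53/1.03 + 9.29/14.3 + 10.6/0.435 + 7.32/244 = 26.53 d.
q = Δh / Σ(b_i/K_i) = 18.5 / 26.53 = 0.6972 m/day.
In each layer the seepage velocity is v_i = q/n_i, so the layer transit time is t_i = b_i·n_i / q:
  layer 1 (fractured sandstone): t_1 = 1.53 × 0.12 / 0.6972 = 0.2633 d
  layer 2 (medium sand): t_2 = 9.29 × 0.26 / 0.6972 = 3.464 d
  layer 3 (silty sand): t_3 = 10.6 × 0.14 / 0.6972 = 2.128 d
  layer 4 (karst limestone): t_4 = 7.32 × 0.10 / 0.6972 = 1.050 d
Total t = Σ t_i = 6.906 days.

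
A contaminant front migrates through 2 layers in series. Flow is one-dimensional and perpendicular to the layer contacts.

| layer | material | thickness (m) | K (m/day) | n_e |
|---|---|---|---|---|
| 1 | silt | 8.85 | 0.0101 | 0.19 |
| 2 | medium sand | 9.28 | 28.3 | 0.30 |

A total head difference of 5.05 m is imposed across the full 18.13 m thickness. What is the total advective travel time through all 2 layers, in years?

With flow normal to the layers, continuity requires the same specific discharge q through every layer.
Σ(b_i/K_i) = 8.85/0.0101 + 9.28/28.3 = 876.6 d.
q = Δh / Σ(b_i/K_i) = 5.05 / 876.6 = 0.005761 m/day.
In each layer the seepage velocity is v_i = q/n_i, so the layer transit time is t_i = b_i·n_i / q:
  layer 1 (silt): t_1 = 8.85 × 0.19 / 0.005761 = 291.9 d
  layer 2 (medium sand): t_2 = 9.28 × 0.30 / 0.005761 = 483.2 d
Total t = Σ t_i = 775.1 days = 2.122 years.

2.12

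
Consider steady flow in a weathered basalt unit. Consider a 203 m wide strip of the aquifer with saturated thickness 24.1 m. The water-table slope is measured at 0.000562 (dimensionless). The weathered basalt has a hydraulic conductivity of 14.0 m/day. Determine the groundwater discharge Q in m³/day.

38.5

Cross-sectional area A = 203 × 24.1 = 4892 m².
Hydraulic gradient i = 0.000562.
Darcy's law: Q = K · A · i = 14.00 × 4892 × 0.0005620 = 38.49 m³/day.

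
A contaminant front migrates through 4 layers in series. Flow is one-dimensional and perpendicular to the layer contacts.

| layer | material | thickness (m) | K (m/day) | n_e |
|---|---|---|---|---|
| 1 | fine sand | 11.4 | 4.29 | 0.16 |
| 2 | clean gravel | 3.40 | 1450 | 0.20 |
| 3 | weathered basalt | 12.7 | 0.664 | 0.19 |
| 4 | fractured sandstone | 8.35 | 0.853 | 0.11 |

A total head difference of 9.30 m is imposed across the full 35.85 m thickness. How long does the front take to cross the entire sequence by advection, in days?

With flow normal to the layers, continuity requires the same specific discharge q through every layer.
Σ(b_i/K_i) = 11.4/4.29 + 3.40/1450 + 12.7/0.664 + 8.35/0.853 = 31.58 d.
q = Δh / Σ(b_i/K_i) = 9.30 / 31.58 = 0.2945 m/day.
In each layer the seepage velocity is v_i = q/n_i, so the layer transit time is t_i = b_i·n_i / q:
  layer 1 (fine sand): t_1 = 11.4 × 0.16 / 0.2945 = 6.193 d
  layer 2 (clean gravel): t_2 = 3.40 × 0.20 / 0.2945 = 2.309 d
  layer 3 (weathered basalt): t_3 = 12.7 × 0.19 / 0.2945 = 8.193 d
  layer 4 (fractured sandstone): t_4 = 8.35 × 0.11 / 0.2945 = 3.118 d
Total t = Σ t_i = 19.81 days.

19.8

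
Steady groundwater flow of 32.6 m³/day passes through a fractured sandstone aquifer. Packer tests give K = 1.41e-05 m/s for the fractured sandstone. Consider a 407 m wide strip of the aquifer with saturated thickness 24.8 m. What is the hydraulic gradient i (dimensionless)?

Convert K: 1.41e-05 m/s × 86400 = 1.218 m/day.
Cross-sectional area A = 407 × 24.8 = 10094 m².
From Q = K·A·i, i = Q / (K·A) = 32.6 / (1.218 × 10094) = 0.002651.

0.00265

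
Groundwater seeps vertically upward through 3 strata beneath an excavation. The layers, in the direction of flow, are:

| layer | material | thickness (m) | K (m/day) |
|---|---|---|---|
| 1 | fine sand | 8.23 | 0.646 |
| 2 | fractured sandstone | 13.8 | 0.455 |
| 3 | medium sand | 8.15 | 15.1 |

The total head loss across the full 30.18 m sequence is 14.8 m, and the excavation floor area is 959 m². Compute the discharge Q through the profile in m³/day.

Flow is perpendicular to layering, so the layers act in series and the equivalent K is the thickness-weighted harmonic mean.
Total thickness L = 8.23 + 13.8 + 8.15 = 30.18 m.
Σ(b_i/K_i) = 8.23/0.646 + 13.8/0.455 + 8.15/15.1 = 43.61 d.
K_eq = L / Σ(b_i/K_i) = 30.18 / 43.61 = 0.6921 m/day.
Q = K_eq · A · (Δh/L) = 0.6921 × 959 × (14.8/30.18) = 325.5 m³/day.

325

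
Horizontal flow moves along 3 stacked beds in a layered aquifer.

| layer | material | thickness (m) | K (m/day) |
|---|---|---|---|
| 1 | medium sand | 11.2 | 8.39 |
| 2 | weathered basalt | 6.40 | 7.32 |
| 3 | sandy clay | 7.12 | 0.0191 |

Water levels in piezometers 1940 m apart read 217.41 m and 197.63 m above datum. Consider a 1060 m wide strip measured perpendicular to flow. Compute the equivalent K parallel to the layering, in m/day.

Flow is parallel to layering, so each bed carries its own Darcy discharge and the transmissivities add.
Σ(K_i·b_i) = 8.39×11.2 + 7.32×6.40 + 0.0191×7.12 = 141.0 m²/day.
Total thickness b = 24.72 m, so K_eq = Σ(K_i·b_i)/b = 5.702 m/day.

5.70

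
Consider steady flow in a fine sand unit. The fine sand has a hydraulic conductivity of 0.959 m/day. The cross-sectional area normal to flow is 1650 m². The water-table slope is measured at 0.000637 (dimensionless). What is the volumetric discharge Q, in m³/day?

1.01

Hydraulic gradient i = 0.000637.
Darcy's law: Q = K · A · i = 0.9590 × 1650 × 0.0006370 = 1.008 m³/day.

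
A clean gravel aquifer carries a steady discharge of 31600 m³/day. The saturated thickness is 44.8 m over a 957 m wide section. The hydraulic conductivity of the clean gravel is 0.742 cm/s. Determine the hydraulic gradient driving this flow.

Convert K: 0.742 cm/s × 864 = 641.1 m/day.
Cross-sectional area A = 957 × 44.8 = 42874 m².
From Q = K·A·i, i = Q / (K·A) = 31600 / (641.1 × 42874) = 0.001150.

0.00115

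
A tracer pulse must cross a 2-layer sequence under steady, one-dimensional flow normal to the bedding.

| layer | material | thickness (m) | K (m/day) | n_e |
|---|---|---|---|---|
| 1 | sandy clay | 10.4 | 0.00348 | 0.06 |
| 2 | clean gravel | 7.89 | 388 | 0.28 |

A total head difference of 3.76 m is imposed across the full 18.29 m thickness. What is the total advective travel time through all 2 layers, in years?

6.17

With flow normal to the layers, continuity requires the same specific discharge q through every layer.
Σ(b_i/K_i) = 10.4/0.00348 + 7.89/388 = 2989 d.
q = Δh / Σ(b_i/K_i) = 3.76 / 2989 = 0.001258 m/day.
In each layer the seepage velocity is v_i = q/n_i, so the layer transit time is t_i = b_i·n_i / q:
  layer 1 (sandy clay): t_1 = 10.4 × 0.06 / 0.001258 = 496.0 d
  layer 2 (clean gravel): t_2 = 7.89 × 0.28 / 0.001258 = 1756 d
Total t = Σ t_i = 2252 days = 6.165 years.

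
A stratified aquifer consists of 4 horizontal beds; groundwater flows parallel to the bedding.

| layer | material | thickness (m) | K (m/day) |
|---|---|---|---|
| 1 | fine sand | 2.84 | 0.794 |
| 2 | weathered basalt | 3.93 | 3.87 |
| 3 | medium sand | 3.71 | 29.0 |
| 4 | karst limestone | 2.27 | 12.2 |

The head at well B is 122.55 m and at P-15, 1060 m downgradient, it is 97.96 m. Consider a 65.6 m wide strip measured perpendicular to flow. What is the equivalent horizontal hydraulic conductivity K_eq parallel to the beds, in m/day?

Flow is parallel to layering, so each bed carries its own Darcy discharge and the transmissivities add.
Σ(K_i·b_i) = 0.794×2.84 + 3.87×3.93 + 29.0×3.71 + 12.2×2.27 = 152.7 m²/day.
Total thickness b = 12.75 m, so K_eq = Σ(K_i·b_i)/b = 11.98 m/day.

12.0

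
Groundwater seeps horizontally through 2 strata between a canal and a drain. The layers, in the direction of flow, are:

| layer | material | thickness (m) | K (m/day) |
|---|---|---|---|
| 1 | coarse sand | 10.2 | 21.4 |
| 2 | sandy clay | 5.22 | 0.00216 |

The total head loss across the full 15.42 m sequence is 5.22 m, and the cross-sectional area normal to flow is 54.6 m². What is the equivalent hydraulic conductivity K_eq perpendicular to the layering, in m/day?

0.00638

Flow is perpendicular to layering, so the layers act in series and the equivalent K is the thickness-weighted harmonic mean.
Total thickness L = 10.2 + 5.22 = 15.42 m.
Σ(b_i/K_i) = 10.2/21.4 + 5.22/0.00216 = 2417 d.
K_eq = L / Σ(b_i/K_i) = 15.42 / 2417 = 0.006379 m/day.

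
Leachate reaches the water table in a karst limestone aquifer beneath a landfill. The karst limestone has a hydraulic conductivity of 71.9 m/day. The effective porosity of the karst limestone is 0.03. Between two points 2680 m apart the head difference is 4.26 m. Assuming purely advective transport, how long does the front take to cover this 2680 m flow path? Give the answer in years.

Hydraulic gradient i = Δh / L = 4.26 / 2680 = 0.001590.
Darcy flux q = K · i = 71.90 × 0.001590 = 0.1143 m/day.
Seepage velocity v = q / n_e = 0.1143 / 0.03 = 3.810 m/day.
Travel time t = L / v = 2680 / 3.810 = 703.5 days = 1.926 years.

1.93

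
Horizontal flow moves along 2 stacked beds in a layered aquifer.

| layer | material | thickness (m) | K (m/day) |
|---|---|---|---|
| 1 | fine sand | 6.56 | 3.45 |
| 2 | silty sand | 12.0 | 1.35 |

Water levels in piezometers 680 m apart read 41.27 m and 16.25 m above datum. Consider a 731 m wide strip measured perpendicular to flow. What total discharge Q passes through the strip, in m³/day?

Flow is parallel to layering, so each bed carries its own Darcy discharge and the transmissivities add.
Σ(K_i·b_i) = 3.45×6.56 + 1.35×12.0 = 38.83 m²/day.
Hydraulic gradient i = (41.27 − 16.25) / 680 = 25.02 / 680 = 0.03679.
Q = Σ(K_i·b_i) · W · i = 38.83 × 731 × 0.03679 = 1044 m³/day.

1040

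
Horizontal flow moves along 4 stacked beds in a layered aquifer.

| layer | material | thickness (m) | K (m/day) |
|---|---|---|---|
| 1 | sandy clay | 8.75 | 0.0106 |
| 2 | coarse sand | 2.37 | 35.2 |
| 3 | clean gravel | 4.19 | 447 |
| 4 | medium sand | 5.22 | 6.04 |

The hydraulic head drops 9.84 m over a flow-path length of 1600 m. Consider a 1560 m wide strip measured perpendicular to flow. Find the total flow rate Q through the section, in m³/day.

Flow is parallel to layering, so each bed carries its own Darcy discharge and the transmissivities add.
Σ(K_i·b_i) = 0.0106×8.75 + 35.2×2.37 + 447×4.19 + 6.04×5.22 = 1988 m²/day.
Hydraulic gradient i = Δh / L = 9.84 / 1600 = 0.006150.
Q = Σ(K_i·b_i) · W · i = 1988 × 1560 × 0.006150 = 19073 m³/day.

19100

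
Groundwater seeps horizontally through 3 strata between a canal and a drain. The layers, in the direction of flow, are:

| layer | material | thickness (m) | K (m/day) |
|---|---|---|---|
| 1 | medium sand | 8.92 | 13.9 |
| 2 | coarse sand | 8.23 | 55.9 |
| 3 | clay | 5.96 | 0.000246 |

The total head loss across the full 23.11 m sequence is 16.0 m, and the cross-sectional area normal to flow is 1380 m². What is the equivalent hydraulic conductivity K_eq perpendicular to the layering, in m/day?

0.000954

Flow is perpendicular to layering, so the layers act in series and the equivalent K is the thickness-weighted harmonic mean.
Total thickness L = 8.92 + 8.23 + 5.96 = 23.11 m.
Σ(b_i/K_i) = 8.92/13.9 + 8.23/55.9 + 5.96/0.000246 = 24228 d.
K_eq = L / Σ(b_i/K_i) = 23.11 / 24228 = 0.0009538 m/day.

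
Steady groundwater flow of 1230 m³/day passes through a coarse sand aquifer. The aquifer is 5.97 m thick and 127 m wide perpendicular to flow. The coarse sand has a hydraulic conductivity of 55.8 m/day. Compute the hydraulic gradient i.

Cross-sectional area A = 127 × 5.97 = 758.2 m².
From Q = K·A·i, i = Q / (K·A) = 1230 / (55.80 × 758.2) = 0.02907.

0.0291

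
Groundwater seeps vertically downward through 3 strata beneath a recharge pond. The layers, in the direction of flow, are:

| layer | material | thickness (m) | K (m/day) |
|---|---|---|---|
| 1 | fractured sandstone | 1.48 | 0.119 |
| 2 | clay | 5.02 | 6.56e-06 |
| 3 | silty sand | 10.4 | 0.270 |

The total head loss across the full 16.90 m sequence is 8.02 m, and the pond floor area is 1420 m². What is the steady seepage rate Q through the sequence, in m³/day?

Flow is perpendicular to layering, so the layers act in series and the equivalent K is the thickness-weighted harmonic mean.
Total thickness L = 1.48 + 5.02 + 10.4 = 16.90 m.
Σ(b_i/K_i) = 1.48/0.119 + 5.02/6.56e-06 + 10.4/0.270 = 7.653e+05 d.
K_eq = L / Σ(b_i/K_i) = 16.90 / 7.653e+05 = 2.208e-05 m/day.
Q = K_eq · A · (Δh/L) = 2.208e-05 × 1420 × (8.02/16.90) = 0.01488 m³/day.

0.0149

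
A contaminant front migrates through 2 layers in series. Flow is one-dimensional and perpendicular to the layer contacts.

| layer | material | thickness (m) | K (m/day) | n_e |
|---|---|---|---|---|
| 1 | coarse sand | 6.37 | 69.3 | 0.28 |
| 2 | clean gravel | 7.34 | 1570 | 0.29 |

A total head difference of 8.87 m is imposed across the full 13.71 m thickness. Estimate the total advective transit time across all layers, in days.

With flow normal to the layers, continuity requires the same specific discharge q through every layer.
Σ(b_i/K_i) = 6.37/69.3 + 7.34/1570 = 0.09659 d.
q = Δh / Σ(b_i/K_i) = 8.87 / 0.09659 = 91.83 m/day.
In each layer the seepage velocity is v_i = q/n_i, so the layer transit time is t_i = b_i·n_i / q:
  layer 1 (coarse sand): t_1 = 6.37 × 0.28 / 91.83 = 0.01942 d
  layer 2 (clean gravel): t_2 = 7.34 × 0.29 / 91.83 = 0.02318 d
Total t = Σ t_i = 0.04260 days.

0.0426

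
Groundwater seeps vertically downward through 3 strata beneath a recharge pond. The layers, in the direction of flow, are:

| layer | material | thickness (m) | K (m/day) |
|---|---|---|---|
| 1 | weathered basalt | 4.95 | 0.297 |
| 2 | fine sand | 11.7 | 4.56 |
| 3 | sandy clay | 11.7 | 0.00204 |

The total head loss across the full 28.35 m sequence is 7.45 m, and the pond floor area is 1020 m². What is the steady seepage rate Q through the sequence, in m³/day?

Flow is perpendicular to layering, so the layers act in series and the equivalent K is the thickness-weighted harmonic mean.
Total thickness L = 4.95 + 11.7 + 11.7 = 28.35 m.
Σ(b_i/K_i) = 4.95/0.297 + 11.7/4.56 + 11.7/0.00204 = 5755 d.
K_eq = L / Σ(b_i/K_i) = 28.35 / 5755 = 0.004927 m/day.
Q = K_eq · A · (Δh/L) = 0.004927 × 1020 × (7.45/28.35) = 1.321 m³/day.

1.32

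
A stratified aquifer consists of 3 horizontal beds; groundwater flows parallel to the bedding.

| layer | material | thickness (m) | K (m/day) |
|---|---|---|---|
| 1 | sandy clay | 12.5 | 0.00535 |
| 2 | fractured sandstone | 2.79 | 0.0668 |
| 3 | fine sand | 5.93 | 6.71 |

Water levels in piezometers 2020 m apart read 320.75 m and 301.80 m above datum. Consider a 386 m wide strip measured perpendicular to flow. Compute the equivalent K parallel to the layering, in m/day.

1.89

Flow is parallel to layering, so each bed carries its own Darcy discharge and the transmissivities add.
Σ(K_i·b_i) = 0.00535×12.5 + 0.0668×2.79 + 6.71×5.93 = 40.04 m²/day.
Total thickness b = 21.22 m, so K_eq = Σ(K_i·b_i)/b = 1.887 m/day.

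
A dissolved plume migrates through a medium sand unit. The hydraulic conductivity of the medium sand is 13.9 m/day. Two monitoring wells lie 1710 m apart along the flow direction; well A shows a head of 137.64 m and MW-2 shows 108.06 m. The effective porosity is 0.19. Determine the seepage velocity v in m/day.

1.27

Hydraulic gradient i = (137.64 − 108.06) / 1710 = 29.58 / 1710 = 0.01730.
Darcy flux q = K · i = 13.90 × 0.01730 = 0.2404 m/day.
Seepage velocity v = q / n_e = 0.2404 / 0.19 = 1.266 m/day.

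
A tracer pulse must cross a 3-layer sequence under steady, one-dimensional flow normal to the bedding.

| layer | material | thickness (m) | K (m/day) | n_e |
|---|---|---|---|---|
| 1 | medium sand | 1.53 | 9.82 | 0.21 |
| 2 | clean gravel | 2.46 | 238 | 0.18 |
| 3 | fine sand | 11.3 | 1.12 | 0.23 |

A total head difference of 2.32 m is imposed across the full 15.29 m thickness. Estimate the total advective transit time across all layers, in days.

14.9

With flow normal to the layers, continuity requires the same specific discharge q through every layer.
Σ(b_i/K_i) = 1.53/9.82 + 2.46/238 + 11.3/1.12 = 10.26 d.
q = Δh / Σ(b_i/K_i) = 2.32 / 10.26 = 0.2262 m/day.
In each layer the seepage velocity is v_i = q/n_i, so the layer transit time is t_i = b_i·n_i / q:
  layer 1 (medium sand): t_1 = 1.53 × 0.21 / 0.2262 = 1.420 d
  layer 2 (clean gravel): t_2 = 2.46 × 0.18 / 0.2262 = 1.957 d
  layer 3 (fine sand): t_3 = 11.3 × 0.23 / 0.2262 = 11.49 d
Total t = Σ t_i = 14.87 days.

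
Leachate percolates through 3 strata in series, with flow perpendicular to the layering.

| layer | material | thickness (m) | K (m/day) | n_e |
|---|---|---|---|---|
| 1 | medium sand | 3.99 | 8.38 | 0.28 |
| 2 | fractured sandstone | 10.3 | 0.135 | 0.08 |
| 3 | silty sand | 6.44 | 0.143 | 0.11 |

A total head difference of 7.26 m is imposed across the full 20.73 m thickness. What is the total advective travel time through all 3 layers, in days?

With flow normal to the layers, continuity requires the same specific discharge q through every layer.
Σ(b_i/K_i) = 3.99/8.38 + 10.3/0.135 + 6.44/0.143 = 121.8 d.
q = Δh / Σ(b_i/K_i) = 7.26 / 121.8 = 0.05960 m/day.
In each layer the seepage velocity is v_i = q/n_i, so the layer transit time is t_i = b_i·n_i / q:
  layer 1 (medium sand): t_1 = 3.99 × 0.28 / 0.05960 = 18.74 d
  layer 2 (fractured sandstone): t_2 = 10.3 × 0.08 / 0.05960 = 13.82 d
  layer 3 (silty sand): t_3 = 6.44 × 0.11 / 0.05960 = 11.89 d
Total t = Σ t_i = 44.45 days.

44.5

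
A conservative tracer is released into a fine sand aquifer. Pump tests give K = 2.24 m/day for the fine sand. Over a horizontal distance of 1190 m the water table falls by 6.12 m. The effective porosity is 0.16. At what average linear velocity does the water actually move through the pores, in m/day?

Hydraulic gradient i = Δh / L = 6.12 / 1190 = 0.005143.
Darcy flux q = K · i = 2.240 × 0.005143 = 0.01152 m/day.
Seepage velocity v = q / n_e = 0.01152 / 0.16 = 0.07200 m/day.

0.0720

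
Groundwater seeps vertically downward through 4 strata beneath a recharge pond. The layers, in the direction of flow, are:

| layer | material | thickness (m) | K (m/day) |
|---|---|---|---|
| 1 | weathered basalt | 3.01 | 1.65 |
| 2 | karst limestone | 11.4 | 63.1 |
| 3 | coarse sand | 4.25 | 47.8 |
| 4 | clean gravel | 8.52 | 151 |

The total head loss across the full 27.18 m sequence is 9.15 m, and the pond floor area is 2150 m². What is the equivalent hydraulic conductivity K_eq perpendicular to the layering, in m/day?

12.6

Flow is perpendicular to layering, so the layers act in series and the equivalent K is the thickness-weighted harmonic mean.
Total thickness L = 3.01 + 11.4 + 4.25 + 8.52 = 27.18 m.
Σ(b_i/K_i) = 3.01/1.65 + 11.4/63.1 + 4.25/47.8 + 8.52/151 = 2.150 d.
K_eq = L / Σ(b_i/K_i) = 27.18 / 2.150 = 12.64 m/day.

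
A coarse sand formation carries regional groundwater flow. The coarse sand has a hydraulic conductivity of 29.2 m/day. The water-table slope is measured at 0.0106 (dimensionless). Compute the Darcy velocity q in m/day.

Hydraulic gradient i = 0.0106.
Specific discharge q = K · i = 29.20 × 0.01060 = 0.3095 m/day.

0.310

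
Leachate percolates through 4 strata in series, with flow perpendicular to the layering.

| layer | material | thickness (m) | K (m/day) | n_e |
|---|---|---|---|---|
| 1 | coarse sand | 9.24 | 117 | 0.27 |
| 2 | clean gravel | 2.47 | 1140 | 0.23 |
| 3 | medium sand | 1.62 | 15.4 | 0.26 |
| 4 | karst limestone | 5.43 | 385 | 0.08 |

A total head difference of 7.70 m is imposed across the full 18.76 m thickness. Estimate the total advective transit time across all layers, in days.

0.102

With flow normal to the layers, continuity requires the same specific discharge q through every layer.
Σ(b_i/K_i) = 9.24/117 + 2.47/1140 + 1.62/15.4 + 5.43/385 = 0.2004 d.
q = Δh / Σ(b_i/K_i) = 7.70 / 0.2004 = 38.42 m/day.
In each layer the seepage velocity is v_i = q/n_i, so the layer transit time is t_i = b_i·n_i / q:
  layer 1 (coarse sand): t_1 = 9.24 × 0.27 / 38.42 = 0.06494 d
  layer 2 (clean gravel): t_2 = 2.47 × 0.23 / 38.42 = 0.01479 d
  layer 3 (medium sand): t_3 = 1.62 × 0.26 / 38.42 = 0.01096 d
  layer 4 (karst limestone): t_4 = 5.43 × 0.08 / 38.42 = 0.01131 d
Total t = Σ t_i = 0.1020 days.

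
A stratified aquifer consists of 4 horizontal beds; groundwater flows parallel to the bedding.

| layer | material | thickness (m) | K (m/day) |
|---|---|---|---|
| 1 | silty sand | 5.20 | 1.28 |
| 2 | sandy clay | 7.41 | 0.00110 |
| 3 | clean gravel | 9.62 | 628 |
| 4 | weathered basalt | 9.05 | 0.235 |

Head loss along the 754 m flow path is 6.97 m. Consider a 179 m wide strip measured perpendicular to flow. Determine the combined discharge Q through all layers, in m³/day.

10000

Flow is parallel to layering, so each bed carries its own Darcy discharge and the transmissivities add.
Σ(K_i·b_i) = 1.28×5.20 + 0.00110×7.41 + 628×9.62 + 0.235×9.05 = 6050 m²/day.
Hydraulic gradient i = Δh / L = 6.97 / 754 = 0.009244.
Q = Σ(K_i·b_i) · W · i = 6050 × 179 × 0.009244 = 10011 m³/day.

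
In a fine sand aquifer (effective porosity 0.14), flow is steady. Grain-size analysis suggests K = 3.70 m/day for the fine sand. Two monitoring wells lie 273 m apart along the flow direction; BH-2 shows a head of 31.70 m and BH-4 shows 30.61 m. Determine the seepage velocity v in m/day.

0.106

Hydraulic gradient i = (31.70 − 30.61) / 273 = 1.09 / 273 = 0.003993.
Darcy flux q = K · i = 3.700 × 0.003993 = 0.01477 m/day.
Seepage velocity v = q / n_e = 0.01477 / 0.14 = 0.1055 m/day.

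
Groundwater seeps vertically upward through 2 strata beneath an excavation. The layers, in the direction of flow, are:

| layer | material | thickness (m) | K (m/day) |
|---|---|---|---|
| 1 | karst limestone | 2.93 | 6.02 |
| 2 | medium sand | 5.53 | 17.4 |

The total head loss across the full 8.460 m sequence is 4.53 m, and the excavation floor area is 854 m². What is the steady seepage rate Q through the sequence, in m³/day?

4810

Flow is perpendicular to layering, so the layers act in series and the equivalent K is the thickness-weighted harmonic mean.
Total thickness L = 2.93 + 5.53 = 8.460 m.
Σ(b_i/K_i) = 2.93/6.02 + 5.53/17.4 = 0.8045 d.
K_eq = L / Σ(b_i/K_i) = 8.460 / 0.8045 = 10.52 m/day.
Q = K_eq · A · (Δh/L) = 10.52 × 854 × (4.53/8.460) = 4809 m³/day.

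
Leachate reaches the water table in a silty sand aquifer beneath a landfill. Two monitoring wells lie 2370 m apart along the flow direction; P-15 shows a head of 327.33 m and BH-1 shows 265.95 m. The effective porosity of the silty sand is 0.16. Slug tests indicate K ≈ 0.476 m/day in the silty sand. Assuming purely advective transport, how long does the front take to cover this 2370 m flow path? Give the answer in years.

84.2

Hydraulic gradient i = (327.33 − 265.95) / 2370 = 61.38 / 2370 = 0.02590.
Darcy flux q = K · i = 0.4760 × 0.02590 = 0.01233 m/day.
Seepage velocity v = q / n_e = 0.01233 / 0.16 = 0.07705 m/day.
Travel time t = L / v = 2370 / 0.07705 = 30760 days = 84.22 years.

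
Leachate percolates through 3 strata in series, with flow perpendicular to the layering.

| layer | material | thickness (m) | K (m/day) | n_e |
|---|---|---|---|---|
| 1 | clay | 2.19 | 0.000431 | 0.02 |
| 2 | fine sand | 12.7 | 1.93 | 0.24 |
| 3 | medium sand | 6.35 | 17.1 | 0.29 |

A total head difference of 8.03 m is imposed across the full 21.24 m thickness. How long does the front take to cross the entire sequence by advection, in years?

8.56

With flow normal to the layers, continuity requires the same specific discharge q through every layer.
Σ(b_i/K_i) = 2.19/0.000431 + 12.7/1.93 + 6.35/17.1 = 5088 d.
q = Δh / Σ(b_i/K_i) = 8.03 / 5088 = 0.001578 m/day.
In each layer the seepage velocity is v_i = q/n_i, so the layer transit time is t_i = b_i·n_i / q:
  layer 1 (clay): t_1 = 2.19 × 0.02 / 0.001578 = 27.75 d
  layer 2 (fine sand): t_2 = 12.7 × 0.24 / 0.001578 = 1931 d
  layer 3 (medium sand): t_3 = 6.35 × 0.29 / 0.001578 = 1167 d
Total t = Σ t_i = 3126 days = 8.558 years.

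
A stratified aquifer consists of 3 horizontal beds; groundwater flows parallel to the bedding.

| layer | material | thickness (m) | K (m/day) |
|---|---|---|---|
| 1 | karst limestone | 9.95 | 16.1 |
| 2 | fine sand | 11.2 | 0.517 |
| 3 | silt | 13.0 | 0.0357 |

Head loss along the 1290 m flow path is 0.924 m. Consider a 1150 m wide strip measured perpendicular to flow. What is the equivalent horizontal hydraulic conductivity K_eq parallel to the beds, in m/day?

Flow is parallel to layering, so each bed carries its own Darcy discharge and the transmissivities add.
Σ(K_i·b_i) = 16.1×9.95 + 0.517×11.2 + 0.0357×13.0 = 166.4 m²/day.
Total thickness b = 34.15 m, so K_eq = Σ(K_i·b_i)/b = 4.874 m/day.

4.87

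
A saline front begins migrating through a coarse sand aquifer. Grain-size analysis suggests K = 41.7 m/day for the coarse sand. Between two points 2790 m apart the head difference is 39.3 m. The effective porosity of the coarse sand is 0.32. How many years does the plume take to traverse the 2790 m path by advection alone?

Hydraulic gradient i = Δh / L = 39.3 / 2790 = 0.01409.
Darcy flux q = K · i = 41.70 × 0.01409 = 0.5874 m/day.
Seepage velocity v = q / n_e = 0.5874 / 0.32 = 1.836 m/day.
Travel time t = L / v = 2790 / 1.836 = 1520 days = 4.161 years.

4.16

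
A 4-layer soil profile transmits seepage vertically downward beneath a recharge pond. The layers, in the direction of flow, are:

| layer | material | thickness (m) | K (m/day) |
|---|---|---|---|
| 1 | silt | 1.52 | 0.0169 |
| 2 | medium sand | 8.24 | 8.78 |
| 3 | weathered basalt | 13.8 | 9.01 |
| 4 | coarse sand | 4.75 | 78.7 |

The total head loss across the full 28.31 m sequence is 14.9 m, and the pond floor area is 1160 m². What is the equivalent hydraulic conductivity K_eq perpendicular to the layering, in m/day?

0.306

Flow is perpendicular to layering, so the layers act in series and the equivalent K is the thickness-weighted harmonic mean.
Total thickness L = 1.52 + 8.24 + 13.8 + 4.75 = 28.31 m.
Σ(b_i/K_i) = 1.52/0.0169 + 8.24/8.78 + 13.8/9.01 + 4.75/78.7 = 92.47 d.
K_eq = L / Σ(b_i/K_i) = 28.31 / 92.47 = 0.3061 m/day.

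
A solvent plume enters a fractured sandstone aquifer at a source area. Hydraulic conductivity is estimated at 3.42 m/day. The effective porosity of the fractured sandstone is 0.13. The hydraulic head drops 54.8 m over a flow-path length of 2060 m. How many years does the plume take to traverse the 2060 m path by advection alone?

Hydraulic gradient i = Δh / L = 54.8 / 2060 = 0.02660.
Darcy flux q = K · i = 3.420 × 0.02660 = 0.09098 m/day.
Seepage velocity v = q / n_e = 0.09098 / 0.13 = 0.6998 m/day.
Travel time t = L / v = 2060 / 0.6998 = 2944 days = 8.059 years.

8.06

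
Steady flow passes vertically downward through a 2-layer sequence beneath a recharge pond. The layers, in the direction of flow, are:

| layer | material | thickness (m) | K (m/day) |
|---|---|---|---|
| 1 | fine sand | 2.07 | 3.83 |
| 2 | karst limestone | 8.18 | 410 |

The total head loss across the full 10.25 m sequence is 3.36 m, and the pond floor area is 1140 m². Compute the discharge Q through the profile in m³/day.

6830

Flow is perpendicular to layering, so the layers act in series and the equivalent K is the thickness-weighted harmonic mean.
Total thickness L = 2.07 + 8.18 = 10.25 m.
Σ(b_i/K_i) = 2.07/3.83 + 8.18/410 = 0.5604 d.
K_eq = L / Σ(b_i/K_i) = 10.25 / 0.5604 = 18.29 m/day.
Q = K_eq · A · (Δh/L) = 18.29 × 1140 × (3.36/10.25) = 6835 m³/day.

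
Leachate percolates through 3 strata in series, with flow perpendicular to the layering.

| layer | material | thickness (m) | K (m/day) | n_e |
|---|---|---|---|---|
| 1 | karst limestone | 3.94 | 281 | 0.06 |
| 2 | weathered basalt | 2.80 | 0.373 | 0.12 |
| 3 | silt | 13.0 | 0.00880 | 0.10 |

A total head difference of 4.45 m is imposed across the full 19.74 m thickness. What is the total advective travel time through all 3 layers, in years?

With flow normal to the layers, continuity requires the same specific discharge q through every layer.
Σ(b_i/K_i) = 3.94/281 + 2.80/0.373 + 13.0/0.00880 = 1485 d.
q = Δh / Σ(b_i/K_i) = 4.45 / 1485 = 0.002997 m/day.
In each layer the seepage velocity is v_i = q/n_i, so the layer transit time is t_i = b_i·n_i / q:
  layer 1 (karst limestone): t_1 = 3.94 × 0.06 / 0.002997 = 78.88 d
  layer 2 (weathered basalt): t_2 = 2.80 × 0.12 / 0.002997 = 112.1 d
  layer 3 (silt): t_3 = 13.0 × 0.10 / 0.002997 = 433.8 d
Total t = Σ t_i = 624.7 days = 1.710 years.

1.71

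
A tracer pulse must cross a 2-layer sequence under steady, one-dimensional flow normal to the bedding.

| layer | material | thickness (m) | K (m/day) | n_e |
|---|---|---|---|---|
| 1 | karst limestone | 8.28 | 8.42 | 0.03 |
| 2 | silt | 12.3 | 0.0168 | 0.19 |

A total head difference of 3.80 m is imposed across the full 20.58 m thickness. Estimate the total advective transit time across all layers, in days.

With flow normal to the layers, continuity requires the same specific discharge q through every layer.
Σ(b_i/K_i) = 8.28/8.42 + 12.3/0.0168 = 733.1 d.
q = Δh / Σ(b_i/K_i) = 3.80 / 733.1 = 0.005183 m/day.
In each layer the seepage velocity is v_i = q/n_i, so the layer transit time is t_i = b_i·n_i / q:
  layer 1 (karst limestone): t_1 = 8.28 × 0.03 / 0.005183 = 47.92 d
  layer 2 (silt): t_2 = 12.3 × 0.19 / 0.005183 = 450.9 d
Total t = Σ t_i = 498.8 days.

499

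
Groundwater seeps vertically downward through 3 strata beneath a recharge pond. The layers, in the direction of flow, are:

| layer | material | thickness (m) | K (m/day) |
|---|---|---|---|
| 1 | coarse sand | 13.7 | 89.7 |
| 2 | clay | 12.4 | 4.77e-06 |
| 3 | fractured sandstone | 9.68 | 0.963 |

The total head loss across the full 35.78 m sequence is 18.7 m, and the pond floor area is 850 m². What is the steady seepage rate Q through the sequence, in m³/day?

Flow is perpendicular to layering, so the layers act in series and the equivalent K is the thickness-weighted harmonic mean.
Total thickness L = 13.7 + 12.4 + 9.68 = 35.78 m.
Σ(b_i/K_i) = 13.7/89.7 + 12.4/4.77e-06 + 9.68/0.963 = 2.600e+06 d.
K_eq = L / Σ(b_i/K_i) = 35.78 / 2.600e+06 = 1.376e-05 m/day.
Q = K_eq · A · (Δh/L) = 1.376e-05 × 850 × (18.7/35.78) = 0.006114 m³/day.

0.00611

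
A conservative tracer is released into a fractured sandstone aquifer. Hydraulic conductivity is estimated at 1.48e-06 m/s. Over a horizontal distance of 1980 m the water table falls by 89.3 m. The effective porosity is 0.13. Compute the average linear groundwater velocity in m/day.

0.0444

Convert K: 1.48e-06 m/s × 86400 = 0.1279 m/day.
Hydraulic gradient i = Δh / L = 89.3 / 1980 = 0.04510.
Darcy flux q = K · i = 0.1279 × 0.04510 = 0.005767 m/day.
Seepage velocity v = q / n_e = 0.005767 / 0.13 = 0.04436 m/day.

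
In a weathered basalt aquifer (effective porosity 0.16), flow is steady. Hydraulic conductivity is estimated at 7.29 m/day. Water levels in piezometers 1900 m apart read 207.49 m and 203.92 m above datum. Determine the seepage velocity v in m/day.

Hydraulic gradient i = (207.49 − 203.92) / 1900 = 3.57 / 1900 = 0.001879.
Darcy flux q = K · i = 7.290 × 0.001879 = 0.01370 m/day.
Seepage velocity v = q / n_e = 0.01370 / 0.16 = 0.08561 m/day.

0.0856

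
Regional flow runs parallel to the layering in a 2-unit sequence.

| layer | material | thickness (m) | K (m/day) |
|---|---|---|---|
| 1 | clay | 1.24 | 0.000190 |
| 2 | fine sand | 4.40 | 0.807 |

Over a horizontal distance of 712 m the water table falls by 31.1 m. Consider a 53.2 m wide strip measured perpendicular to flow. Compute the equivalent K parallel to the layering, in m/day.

0.630

Flow is parallel to layering, so each bed carries its own Darcy discharge and the transmissivities add.
Σ(K_i·b_i) = 0.000190×1.24 + 0.807×4.40 = 3.551 m²/day.
Total thickness b = 5.640 m, so K_eq = Σ(K_i·b_i)/b = 0.6296 m/day.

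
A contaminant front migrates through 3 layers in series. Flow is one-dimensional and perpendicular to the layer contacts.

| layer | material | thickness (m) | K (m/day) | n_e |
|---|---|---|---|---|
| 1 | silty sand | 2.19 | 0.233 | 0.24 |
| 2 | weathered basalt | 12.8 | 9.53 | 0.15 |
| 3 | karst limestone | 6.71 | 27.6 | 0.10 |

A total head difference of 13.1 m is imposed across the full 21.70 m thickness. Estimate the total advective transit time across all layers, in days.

2.61

With flow normal to the layers, continuity requires the same specific discharge q through every layer.
Σ(b_i/K_i) = 2.19/0.233 + 12.8/9.53 + 6.71/27.6 = 10.99 d.
q = Δh / Σ(b_i/K_i) = 13.1 / 10.99 = 1.192 m/day.
In each layer the seepage velocity is v_i = q/n_i, so the layer transit time is t_i = b_i·n_i / q:
  layer 1 (silty sand): t_1 = 2.19 × 0.24 / 1.192 = 0.4408 d
  layer 2 (weathered basalt): t_2 = 12.8 × 0.15 / 1.192 = 1.610 d
  layer 3 (karst limestone): t_3 = 6.71 × 0.10 / 1.192 = 0.5627 d
Total t = Σ t_i = 2.614 days.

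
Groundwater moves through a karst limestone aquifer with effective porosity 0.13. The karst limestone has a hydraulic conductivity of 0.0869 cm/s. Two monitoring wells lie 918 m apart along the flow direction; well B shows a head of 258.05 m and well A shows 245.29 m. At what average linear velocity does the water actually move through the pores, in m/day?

Convert K: 0.0869 cm/s × 864 = 75.08 m/day.
Hydraulic gradient i = (258.05 − 245.29) / 918 = 12.76 / 918 = 0.01390.
Darcy flux q = K · i = 75.08 × 0.01390 = 1.044 m/day.
Seepage velocity v = q / n_e = 1.044 / 0.13 = 8.028 m/day.

8.03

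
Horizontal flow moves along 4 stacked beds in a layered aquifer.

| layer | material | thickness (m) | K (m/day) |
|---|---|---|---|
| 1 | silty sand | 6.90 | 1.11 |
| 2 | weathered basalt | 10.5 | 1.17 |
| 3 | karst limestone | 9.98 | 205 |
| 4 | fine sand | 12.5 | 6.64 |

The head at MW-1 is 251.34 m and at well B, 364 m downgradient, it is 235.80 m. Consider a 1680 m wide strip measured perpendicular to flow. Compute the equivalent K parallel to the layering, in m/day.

53.9

Flow is parallel to layering, so each bed carries its own Darcy discharge and the transmissivities add.
Σ(K_i·b_i) = 1.11×6.90 + 1.17×10.5 + 205×9.98 + 6.64×12.5 = 2149 m²/day.
Total thickness b = 39.88 m, so K_eq = Σ(K_i·b_i)/b = 53.88 m/day.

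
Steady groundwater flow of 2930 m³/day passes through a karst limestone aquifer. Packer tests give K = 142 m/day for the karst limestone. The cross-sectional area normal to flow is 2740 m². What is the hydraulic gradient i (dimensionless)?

0.00753

From Q = K·A·i, i = Q / (K·A) = 2930 / (142.0 × 2740) = 0.007531.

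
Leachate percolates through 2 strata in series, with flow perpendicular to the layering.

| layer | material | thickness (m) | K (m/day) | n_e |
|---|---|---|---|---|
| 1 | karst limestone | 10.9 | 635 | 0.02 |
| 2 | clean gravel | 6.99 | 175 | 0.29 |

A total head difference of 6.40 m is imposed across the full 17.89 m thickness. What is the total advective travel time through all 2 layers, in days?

With flow normal to the layers, continuity requires the same specific discharge q through every layer.
Σ(b_i/K_i) = 10.9/635 + 6.99/175 = 0.05711 d.
q = Δh / Σ(b_i/K_i) = 6.40 / 0.05711 = 112.1 m/day.
In each layer the seepage velocity is v_i = q/n_i, so the layer transit time is t_i = b_i·n_i / q:
  layer 1 (karst limestone): t_1 = 10.9 × 0.02 / 112.1 = 0.001945 d
  layer 2 (clean gravel): t_2 = 6.99 × 0.29 / 112.1 = 0.01809 d
Total t = Σ t_i = 0.02003 days.

0.0200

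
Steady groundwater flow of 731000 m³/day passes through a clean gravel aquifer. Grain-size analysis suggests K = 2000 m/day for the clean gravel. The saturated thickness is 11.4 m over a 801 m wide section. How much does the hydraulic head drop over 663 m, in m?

Cross-sectional area A = 801 × 11.4 = 9131 m².
From Q = K·A·i, i = Q / (K·A) = 731000 / (2000 × 9131) = 0.04003.
Head loss Δh = i · L = 0.04003 × 663 = 26.54 m.

26.5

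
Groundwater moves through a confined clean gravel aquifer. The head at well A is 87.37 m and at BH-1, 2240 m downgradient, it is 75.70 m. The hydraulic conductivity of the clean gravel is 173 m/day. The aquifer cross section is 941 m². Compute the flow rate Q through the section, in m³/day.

Hydraulic gradient i = (87.37 − 75.70) / 2240 = 11.67 / 2240 = 0.005210.
Darcy's law: Q = K · A · i = 173.0 × 941.0 × 0.005210 = 848.1 m³/day.

848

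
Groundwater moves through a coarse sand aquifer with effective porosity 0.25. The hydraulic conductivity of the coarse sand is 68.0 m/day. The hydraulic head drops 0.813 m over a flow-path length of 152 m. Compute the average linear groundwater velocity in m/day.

Hydraulic gradient i = Δh / L = 0.813 / 152 = 0.005349.
Darcy flux q = K · i = 68.00 × 0.005349 = 0.3637 m/day.
Seepage velocity v = q / n_e = 0.3637 / 0.25 = 1.455 m/day.

1.45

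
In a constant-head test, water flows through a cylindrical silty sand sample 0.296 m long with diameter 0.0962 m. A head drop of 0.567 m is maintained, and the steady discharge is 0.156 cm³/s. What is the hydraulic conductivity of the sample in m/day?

Cross-sectional area A = π·(d/2)² = π × (0.0962/2)² = 0.007268 m².
Convert discharge: 0.156 cm³/s = 1.560e-07 m³/s.
Darcy's law rearranged: K = Q·L / (A·Δh) = 1.560e-07 × 0.296 / (0.007268 × 0.567) = 1.120e-05 m/s = 0.9681 m/day.

0.968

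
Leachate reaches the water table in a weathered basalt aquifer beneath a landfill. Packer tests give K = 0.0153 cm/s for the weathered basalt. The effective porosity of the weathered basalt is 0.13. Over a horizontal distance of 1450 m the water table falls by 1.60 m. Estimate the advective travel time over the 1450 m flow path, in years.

Convert K: 0.0153 cm/s × 864 = 13.22 m/day.
Hydraulic gradient i = Δh / L = 1.60 / 1450 = 0.001103.
Darcy flux q = K · i = 13.22 × 0.001103 = 0.01459 m/day.
Seepage velocity v = q / n_e = 0.01459 / 0.13 = 0.1122 m/day.
Travel time t = L / v = 1450 / 0.1122 = 12923 days = 35.38 years.

35.4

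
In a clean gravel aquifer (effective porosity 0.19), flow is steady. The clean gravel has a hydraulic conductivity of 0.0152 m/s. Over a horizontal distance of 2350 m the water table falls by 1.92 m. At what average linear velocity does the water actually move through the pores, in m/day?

5.65

Convert K: 0.0152 m/s × 86400 = 1313 m/day.
Hydraulic gradient i = Δh / L = 1.92 / 2350 = 0.0008170.
Darcy flux q = K · i = 1313 × 0.0008170 = 1.073 m/day.
Seepage velocity v = q / n_e = 1.073 / 0.19 = 5.647 m/day.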